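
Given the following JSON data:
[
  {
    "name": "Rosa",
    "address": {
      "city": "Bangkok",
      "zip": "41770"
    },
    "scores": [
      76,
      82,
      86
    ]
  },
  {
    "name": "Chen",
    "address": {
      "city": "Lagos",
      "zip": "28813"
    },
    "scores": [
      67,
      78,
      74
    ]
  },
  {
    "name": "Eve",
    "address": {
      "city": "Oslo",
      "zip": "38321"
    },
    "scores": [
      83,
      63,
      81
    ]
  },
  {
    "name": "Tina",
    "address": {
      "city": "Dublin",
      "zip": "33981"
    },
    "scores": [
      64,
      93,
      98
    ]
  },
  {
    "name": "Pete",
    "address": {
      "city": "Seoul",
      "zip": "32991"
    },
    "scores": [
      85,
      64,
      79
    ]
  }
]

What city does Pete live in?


Path: records[4].address.city
Value: Seoul

ANSWER: Seoul


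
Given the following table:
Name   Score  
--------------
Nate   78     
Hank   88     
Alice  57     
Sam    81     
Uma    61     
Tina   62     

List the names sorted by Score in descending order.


Sorting by Score (descending):
  Hank: 88
  Sam: 81
  Nate: 78
  Tina: 62
  Uma: 61
  Alice: 57


ANSWER: Hank, Sam, Nate, Tina, Uma, Alice


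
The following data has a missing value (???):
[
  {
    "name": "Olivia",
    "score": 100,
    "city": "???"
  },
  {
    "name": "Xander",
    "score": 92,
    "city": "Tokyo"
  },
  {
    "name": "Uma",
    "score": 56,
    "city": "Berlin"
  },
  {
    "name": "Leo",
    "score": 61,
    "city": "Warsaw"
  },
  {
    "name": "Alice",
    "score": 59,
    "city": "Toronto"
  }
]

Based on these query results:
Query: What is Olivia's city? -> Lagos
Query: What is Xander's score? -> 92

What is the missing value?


The missing value is Olivia's city
From query: Olivia's city = Lagos

ANSWER: Lagos


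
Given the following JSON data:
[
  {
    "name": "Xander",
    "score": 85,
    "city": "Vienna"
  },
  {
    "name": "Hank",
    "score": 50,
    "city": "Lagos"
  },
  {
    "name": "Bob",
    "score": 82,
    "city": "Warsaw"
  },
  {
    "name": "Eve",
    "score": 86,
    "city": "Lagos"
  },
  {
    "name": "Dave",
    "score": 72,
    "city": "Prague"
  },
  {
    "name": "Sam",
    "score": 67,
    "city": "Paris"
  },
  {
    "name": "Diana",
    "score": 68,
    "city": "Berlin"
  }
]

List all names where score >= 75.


Filtering records where score >= 75:
  Xander (score=85) -> YES
  Hank (score=50) -> no
  Bob (score=82) -> YES
  Eve (score=86) -> YES
  Dave (score=72) -> no
  Sam (score=67) -> no
  Diana (score=68) -> no


ANSWER: Xander, Bob, Eve


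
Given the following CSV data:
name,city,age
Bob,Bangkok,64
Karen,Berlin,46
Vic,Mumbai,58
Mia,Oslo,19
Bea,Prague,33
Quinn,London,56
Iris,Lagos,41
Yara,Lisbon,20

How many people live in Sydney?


Scanning city column for 'Sydney':
Total matches: 0

ANSWER: 0


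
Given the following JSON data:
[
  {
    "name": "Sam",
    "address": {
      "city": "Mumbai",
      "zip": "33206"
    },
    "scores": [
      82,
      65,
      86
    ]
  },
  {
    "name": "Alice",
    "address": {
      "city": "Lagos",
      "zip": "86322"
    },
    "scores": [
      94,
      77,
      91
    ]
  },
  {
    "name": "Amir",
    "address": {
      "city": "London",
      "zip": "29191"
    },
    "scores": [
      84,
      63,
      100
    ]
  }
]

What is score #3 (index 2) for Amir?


Path: records[2].scores[2]
Value: 100

ANSWER: 100


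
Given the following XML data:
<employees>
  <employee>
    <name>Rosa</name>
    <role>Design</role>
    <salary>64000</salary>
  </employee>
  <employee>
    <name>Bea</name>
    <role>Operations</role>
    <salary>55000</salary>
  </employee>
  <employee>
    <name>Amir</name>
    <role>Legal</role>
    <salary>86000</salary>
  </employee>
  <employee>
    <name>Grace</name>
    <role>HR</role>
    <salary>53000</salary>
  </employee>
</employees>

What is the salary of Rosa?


Searching for <employee> with <name>Rosa</name>
Found at position 1
<salary>64000</salary>

ANSWER: 64000


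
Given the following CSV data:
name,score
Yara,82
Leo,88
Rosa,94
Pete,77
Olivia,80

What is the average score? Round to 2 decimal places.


Scores: 82, 88, 94, 77, 80
Sum = 421
Count = 5
Average = 421 / 5 = 84.20

ANSWER: 84.20


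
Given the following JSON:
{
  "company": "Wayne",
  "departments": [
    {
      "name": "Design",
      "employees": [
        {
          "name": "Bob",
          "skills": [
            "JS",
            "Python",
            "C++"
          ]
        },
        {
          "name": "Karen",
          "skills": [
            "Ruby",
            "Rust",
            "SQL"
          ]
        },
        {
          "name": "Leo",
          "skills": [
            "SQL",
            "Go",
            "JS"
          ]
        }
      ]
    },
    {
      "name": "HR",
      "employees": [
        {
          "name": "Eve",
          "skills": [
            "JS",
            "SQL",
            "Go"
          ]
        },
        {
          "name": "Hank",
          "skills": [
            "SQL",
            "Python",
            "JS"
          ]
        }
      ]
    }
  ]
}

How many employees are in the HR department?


Path: departments[1].employees
Count: 2

ANSWER: 2


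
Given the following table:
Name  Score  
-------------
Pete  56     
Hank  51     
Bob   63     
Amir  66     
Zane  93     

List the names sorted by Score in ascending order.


Sorting by Score (ascending):
  Hank: 51
  Pete: 56
  Bob: 63
  Amir: 66
  Zane: 93


ANSWER: Hank, Pete, Bob, Amir, Zane


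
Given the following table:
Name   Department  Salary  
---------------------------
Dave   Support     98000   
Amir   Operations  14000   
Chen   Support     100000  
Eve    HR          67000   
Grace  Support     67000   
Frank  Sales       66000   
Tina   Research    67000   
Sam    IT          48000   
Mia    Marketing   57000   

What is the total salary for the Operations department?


Operations department members:
  Amir: 14000
Total = 14000 = 14000

ANSWER: 14000


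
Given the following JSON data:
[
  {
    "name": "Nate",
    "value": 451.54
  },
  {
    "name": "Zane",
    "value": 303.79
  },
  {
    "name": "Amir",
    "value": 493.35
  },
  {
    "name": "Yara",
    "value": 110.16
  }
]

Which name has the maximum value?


Comparing values:
  Nate: 451.54
  Zane: 303.79
  Amir: 493.35
  Yara: 110.16
Maximum: Amir (493.35)

ANSWER: Amir


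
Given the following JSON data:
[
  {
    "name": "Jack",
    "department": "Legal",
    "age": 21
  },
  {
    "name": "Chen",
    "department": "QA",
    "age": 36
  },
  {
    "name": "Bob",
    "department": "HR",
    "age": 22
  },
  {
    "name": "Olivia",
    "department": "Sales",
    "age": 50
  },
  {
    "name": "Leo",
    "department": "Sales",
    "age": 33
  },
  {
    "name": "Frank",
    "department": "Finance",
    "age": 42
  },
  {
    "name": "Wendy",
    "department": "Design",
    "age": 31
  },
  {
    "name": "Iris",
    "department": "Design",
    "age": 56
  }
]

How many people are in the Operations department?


Scanning records for department = Operations
  No matches found
Count: 0

ANSWER: 0


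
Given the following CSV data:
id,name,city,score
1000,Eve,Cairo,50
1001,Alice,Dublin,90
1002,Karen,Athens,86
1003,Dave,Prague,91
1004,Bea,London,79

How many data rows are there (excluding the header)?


Counting rows (excluding header):
Header: id,name,city,score
Data rows: 5

ANSWER: 5


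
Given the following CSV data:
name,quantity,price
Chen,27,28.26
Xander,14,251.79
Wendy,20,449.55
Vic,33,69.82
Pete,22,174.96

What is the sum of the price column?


Values in 'price' column:
  Row 1: 28.26
  Row 2: 251.79
  Row 3: 449.55
  Row 4: 69.82
  Row 5: 174.96
Sum = 28.26 + 251.79 + 449.55 + 69.82 + 174.96 = 974.38

ANSWER: 974.38


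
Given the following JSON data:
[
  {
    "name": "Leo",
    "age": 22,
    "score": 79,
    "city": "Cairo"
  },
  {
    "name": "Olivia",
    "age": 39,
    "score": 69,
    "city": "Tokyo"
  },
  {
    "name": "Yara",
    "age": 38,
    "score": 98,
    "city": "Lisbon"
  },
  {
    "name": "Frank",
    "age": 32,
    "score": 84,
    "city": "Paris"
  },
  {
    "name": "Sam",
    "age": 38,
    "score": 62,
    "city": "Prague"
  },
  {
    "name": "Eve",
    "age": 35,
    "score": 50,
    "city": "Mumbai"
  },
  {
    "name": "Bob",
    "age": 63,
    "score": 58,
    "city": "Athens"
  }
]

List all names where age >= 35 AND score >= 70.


Checking both conditions:
  Leo (age=22, score=79) -> no
  Olivia (age=39, score=69) -> no
  Yara (age=38, score=98) -> YES
  Frank (age=32, score=84) -> no
  Sam (age=38, score=62) -> no
  Eve (age=35, score=50) -> no
  Bob (age=63, score=58) -> no


ANSWER: Yara


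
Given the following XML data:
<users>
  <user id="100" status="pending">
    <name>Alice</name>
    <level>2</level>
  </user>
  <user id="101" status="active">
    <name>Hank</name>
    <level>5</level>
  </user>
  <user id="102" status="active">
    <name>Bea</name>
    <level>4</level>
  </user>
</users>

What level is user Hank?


Finding user: Hank
<level>5</level>

ANSWER: 5


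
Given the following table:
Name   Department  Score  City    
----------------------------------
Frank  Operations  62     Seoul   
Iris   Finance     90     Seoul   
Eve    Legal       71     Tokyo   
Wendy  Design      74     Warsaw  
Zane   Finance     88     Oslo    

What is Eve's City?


Row 3: Eve
City = Tokyo

ANSWER: Tokyo


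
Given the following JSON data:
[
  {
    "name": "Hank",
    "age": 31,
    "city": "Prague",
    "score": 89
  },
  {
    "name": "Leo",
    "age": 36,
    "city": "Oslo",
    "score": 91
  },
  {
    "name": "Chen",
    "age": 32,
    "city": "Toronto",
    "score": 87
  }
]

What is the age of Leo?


Looking up record where name = Leo
Record index: 1
Field 'age' = 36

ANSWER: 36


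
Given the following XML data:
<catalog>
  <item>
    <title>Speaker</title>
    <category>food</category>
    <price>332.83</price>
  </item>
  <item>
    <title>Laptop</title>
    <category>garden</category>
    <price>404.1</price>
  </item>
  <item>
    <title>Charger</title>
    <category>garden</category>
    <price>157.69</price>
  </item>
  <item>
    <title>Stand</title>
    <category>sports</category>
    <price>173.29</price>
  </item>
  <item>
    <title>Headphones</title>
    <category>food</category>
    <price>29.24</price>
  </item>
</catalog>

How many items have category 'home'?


Scanning <item> elements for <category>home</category>:
Count: 0

ANSWER: 0


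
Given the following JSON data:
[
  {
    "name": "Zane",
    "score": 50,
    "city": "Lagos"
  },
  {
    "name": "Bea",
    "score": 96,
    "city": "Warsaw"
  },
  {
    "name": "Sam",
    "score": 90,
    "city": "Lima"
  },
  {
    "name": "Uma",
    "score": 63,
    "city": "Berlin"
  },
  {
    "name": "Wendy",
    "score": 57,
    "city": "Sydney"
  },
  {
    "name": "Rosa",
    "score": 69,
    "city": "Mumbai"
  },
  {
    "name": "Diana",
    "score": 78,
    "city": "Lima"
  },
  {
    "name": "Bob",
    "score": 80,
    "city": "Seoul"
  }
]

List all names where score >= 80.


Filtering records where score >= 80:
  Zane (score=50) -> no
  Bea (score=96) -> YES
  Sam (score=90) -> YES
  Uma (score=63) -> no
  Wendy (score=57) -> no
  Rosa (score=69) -> no
  Diana (score=78) -> no
  Bob (score=80) -> YES


ANSWER: Bea, Sam, Bob


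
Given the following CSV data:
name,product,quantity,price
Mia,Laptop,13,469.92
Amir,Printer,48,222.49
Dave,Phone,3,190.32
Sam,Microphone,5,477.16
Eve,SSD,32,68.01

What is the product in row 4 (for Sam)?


Row 4: Sam
Column 'product' = Microphone

ANSWER: Microphone


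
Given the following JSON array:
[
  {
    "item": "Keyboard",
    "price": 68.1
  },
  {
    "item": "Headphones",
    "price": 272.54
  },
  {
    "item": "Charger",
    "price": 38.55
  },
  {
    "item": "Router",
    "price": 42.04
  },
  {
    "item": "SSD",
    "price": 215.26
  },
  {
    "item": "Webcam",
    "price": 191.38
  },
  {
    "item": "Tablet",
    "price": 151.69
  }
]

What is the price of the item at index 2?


Array index 2 -> Charger
price = 38.55

ANSWER: 38.55


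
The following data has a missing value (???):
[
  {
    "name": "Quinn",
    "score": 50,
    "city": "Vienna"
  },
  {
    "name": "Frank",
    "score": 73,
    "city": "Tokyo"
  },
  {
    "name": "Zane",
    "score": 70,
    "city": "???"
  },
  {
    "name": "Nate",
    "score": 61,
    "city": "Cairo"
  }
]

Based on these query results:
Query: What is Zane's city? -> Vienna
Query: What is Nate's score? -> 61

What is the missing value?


The missing value is Zane's city
From query: Zane's city = Vienna

ANSWER: Vienna


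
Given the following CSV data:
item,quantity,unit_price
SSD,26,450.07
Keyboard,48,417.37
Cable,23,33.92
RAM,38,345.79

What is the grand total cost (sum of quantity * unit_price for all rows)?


Computing row totals:
  SSD: 26 * 450.07 = 11701.82
  Keyboard: 48 * 417.37 = 20033.76
  Cable: 23 * 33.92 = 780.16
  RAM: 38 * 345.79 = 13140.02
Grand total = 11701.82 + 20033.76 + 780.16 + 13140.02 = 45655.76

ANSWER: 45655.76


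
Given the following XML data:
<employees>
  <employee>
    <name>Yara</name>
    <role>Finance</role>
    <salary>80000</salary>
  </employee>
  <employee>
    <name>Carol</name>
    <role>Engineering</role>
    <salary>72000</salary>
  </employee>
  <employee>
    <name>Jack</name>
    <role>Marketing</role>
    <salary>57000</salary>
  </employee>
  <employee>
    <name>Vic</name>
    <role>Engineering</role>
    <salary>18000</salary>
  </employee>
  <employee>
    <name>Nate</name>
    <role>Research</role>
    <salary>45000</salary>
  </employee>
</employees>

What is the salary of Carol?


Searching for <employee> with <name>Carol</name>
Found at position 2
<salary>72000</salary>

ANSWER: 72000


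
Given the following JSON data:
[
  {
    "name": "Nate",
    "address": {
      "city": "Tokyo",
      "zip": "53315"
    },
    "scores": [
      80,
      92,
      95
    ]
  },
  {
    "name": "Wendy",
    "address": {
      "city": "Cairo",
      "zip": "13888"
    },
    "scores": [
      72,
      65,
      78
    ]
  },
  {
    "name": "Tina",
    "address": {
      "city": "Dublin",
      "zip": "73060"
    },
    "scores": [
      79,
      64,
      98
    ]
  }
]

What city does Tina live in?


Path: records[2].address.city
Value: Dublin

ANSWER: Dublin


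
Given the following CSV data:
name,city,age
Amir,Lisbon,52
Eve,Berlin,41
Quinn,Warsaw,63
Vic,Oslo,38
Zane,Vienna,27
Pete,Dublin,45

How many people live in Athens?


Scanning city column for 'Athens':
Total matches: 0

ANSWER: 0


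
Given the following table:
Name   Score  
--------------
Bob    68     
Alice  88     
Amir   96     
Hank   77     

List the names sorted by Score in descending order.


Sorting by Score (descending):
  Amir: 96
  Alice: 88
  Hank: 77
  Bob: 68


ANSWER: Amir, Alice, Hank, Bob


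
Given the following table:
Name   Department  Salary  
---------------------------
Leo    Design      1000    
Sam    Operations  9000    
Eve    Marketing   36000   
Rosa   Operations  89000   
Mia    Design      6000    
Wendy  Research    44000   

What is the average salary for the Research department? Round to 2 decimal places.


Research department members:
  Wendy: 44000
Sum = 44000
Count = 1
Average = 44000 / 1 = 44000.00

ANSWER: 44000.00


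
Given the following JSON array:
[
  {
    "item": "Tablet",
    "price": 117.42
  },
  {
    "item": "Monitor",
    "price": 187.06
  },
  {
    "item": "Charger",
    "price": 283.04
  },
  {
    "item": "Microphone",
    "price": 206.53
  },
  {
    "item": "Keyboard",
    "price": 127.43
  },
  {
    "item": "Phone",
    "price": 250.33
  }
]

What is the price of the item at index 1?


Array index 1 -> Monitor
price = 187.06

ANSWER: 187.06


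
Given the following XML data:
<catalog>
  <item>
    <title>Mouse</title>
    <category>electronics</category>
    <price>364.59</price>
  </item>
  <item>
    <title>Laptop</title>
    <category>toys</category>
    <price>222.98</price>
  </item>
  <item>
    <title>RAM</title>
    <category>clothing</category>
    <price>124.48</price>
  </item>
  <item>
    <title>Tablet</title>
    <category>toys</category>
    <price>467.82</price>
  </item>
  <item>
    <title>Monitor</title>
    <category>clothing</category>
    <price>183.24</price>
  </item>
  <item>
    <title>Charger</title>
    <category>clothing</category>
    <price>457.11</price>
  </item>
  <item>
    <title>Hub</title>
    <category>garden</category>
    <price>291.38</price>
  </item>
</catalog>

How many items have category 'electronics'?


Scanning <item> elements for <category>electronics</category>:
  Item 1: Mouse -> MATCH
Count: 1

ANSWER: 1


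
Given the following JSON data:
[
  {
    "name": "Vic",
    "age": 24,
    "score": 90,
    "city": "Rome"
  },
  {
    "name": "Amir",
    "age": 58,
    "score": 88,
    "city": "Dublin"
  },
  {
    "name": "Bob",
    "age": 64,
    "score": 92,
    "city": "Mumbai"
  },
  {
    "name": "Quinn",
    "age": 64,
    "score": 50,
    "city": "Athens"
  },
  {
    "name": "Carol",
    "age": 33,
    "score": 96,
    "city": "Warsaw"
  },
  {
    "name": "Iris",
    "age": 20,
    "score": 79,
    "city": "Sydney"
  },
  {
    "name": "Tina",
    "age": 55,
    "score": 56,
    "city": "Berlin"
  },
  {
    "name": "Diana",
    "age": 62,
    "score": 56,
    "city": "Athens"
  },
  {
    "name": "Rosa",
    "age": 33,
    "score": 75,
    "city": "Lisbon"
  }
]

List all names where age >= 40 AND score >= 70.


Checking both conditions:
  Vic (age=24, score=90) -> no
  Amir (age=58, score=88) -> YES
  Bob (age=64, score=92) -> YES
  Quinn (age=64, score=50) -> no
  Carol (age=33, score=96) -> no
  Iris (age=20, score=79) -> no
  Tina (age=55, score=56) -> no
  Diana (age=62, score=56) -> no
  Rosa (age=33, score=75) -> no


ANSWER: Amir, Bob


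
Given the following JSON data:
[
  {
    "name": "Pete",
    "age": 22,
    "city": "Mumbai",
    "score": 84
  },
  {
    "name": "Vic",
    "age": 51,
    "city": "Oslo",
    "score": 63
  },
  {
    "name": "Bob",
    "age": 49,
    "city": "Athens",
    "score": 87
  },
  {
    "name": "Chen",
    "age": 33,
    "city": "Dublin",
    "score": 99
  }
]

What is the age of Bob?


Looking up record where name = Bob
Record index: 2
Field 'age' = 49

ANSWER: 49


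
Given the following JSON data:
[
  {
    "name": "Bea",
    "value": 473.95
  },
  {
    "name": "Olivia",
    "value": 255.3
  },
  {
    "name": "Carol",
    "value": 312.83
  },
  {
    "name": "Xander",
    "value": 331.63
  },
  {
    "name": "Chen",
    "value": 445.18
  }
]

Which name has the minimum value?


Comparing values:
  Bea: 473.95
  Olivia: 255.3
  Carol: 312.83
  Xander: 331.63
  Chen: 445.18
Minimum: Olivia (255.3)

ANSWER: Olivia


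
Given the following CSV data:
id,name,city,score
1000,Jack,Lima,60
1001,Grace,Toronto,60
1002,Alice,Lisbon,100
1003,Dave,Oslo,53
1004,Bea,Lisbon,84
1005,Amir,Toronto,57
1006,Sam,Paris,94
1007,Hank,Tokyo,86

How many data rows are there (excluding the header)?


Counting rows (excluding header):
Header: id,name,city,score
Data rows: 8

ANSWER: 8


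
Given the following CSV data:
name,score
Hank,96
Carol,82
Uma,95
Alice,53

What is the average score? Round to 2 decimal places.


Scores: 96, 82, 95, 53
Sum = 326
Count = 4
Average = 326 / 4 = 81.50

ANSWER: 81.50


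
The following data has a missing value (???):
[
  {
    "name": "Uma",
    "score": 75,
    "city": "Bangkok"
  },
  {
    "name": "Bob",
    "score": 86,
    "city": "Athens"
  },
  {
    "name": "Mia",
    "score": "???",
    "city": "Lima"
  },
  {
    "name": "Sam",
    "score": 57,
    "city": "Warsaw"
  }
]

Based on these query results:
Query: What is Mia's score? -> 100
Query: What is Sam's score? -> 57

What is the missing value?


The missing value is Mia's score
From query: Mia's score = 100

ANSWER: 100


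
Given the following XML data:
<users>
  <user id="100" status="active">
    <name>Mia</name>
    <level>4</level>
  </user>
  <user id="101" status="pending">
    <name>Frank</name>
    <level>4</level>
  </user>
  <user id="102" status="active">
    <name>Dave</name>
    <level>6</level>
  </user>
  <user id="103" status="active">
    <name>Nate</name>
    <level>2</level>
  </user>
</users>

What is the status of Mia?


Finding user with name = Mia
user id="100" status="active"

ANSWER: active


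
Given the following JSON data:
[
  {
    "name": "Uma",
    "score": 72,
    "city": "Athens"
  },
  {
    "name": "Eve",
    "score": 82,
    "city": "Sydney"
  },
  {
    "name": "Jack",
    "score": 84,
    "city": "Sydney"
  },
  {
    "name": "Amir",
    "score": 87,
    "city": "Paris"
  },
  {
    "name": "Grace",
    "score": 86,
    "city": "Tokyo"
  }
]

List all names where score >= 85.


Filtering records where score >= 85:
  Uma (score=72) -> no
  Eve (score=82) -> no
  Jack (score=84) -> no
  Amir (score=87) -> YES
  Grace (score=86) -> YES


ANSWER: Amir, Grace


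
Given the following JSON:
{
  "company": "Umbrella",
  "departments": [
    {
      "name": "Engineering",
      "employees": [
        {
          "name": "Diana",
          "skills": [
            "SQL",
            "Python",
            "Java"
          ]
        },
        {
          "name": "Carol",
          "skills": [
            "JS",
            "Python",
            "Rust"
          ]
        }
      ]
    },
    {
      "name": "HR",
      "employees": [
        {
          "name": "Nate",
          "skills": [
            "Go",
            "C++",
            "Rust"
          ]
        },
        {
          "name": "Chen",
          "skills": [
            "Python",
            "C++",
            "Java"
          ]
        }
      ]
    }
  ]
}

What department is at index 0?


Path: departments[0].name
Value: Engineering

ANSWER: Engineering


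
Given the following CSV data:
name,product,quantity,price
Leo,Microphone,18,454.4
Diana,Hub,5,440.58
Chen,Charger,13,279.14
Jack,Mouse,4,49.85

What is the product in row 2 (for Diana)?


Row 2: Diana
Column 'product' = Hub

ANSWER: Hub


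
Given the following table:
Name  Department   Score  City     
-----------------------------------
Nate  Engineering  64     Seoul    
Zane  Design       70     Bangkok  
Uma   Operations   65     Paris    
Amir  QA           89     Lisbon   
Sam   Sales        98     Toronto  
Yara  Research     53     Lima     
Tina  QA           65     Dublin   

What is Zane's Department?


Row 2: Zane
Department = Design

ANSWER: Design


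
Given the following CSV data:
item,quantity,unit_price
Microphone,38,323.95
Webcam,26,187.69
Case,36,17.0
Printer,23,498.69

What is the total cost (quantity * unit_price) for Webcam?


Row: Webcam
quantity = 26
unit_price = 187.69
total = 26 * 187.69 = 4879.94

ANSWER: 4879.94


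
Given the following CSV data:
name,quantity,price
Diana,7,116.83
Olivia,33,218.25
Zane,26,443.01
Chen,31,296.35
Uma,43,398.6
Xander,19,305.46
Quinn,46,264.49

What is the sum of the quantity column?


Values in 'quantity' column:
  Row 1: 7
  Row 2: 33
  Row 3: 26
  Row 4: 31
  Row 5: 43
  Row 6: 19
  Row 7: 46
Sum = 7 + 33 + 26 + 31 + 43 + 19 + 46 = 205

ANSWER: 205


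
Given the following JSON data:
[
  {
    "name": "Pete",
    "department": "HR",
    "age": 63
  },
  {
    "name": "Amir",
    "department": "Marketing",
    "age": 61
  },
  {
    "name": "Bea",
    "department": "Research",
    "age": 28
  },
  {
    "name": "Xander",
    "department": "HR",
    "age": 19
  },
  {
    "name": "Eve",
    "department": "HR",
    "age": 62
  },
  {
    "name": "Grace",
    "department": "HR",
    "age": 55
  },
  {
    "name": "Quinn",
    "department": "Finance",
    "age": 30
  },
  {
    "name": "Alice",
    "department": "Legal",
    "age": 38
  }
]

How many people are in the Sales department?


Scanning records for department = Sales
  No matches found
Count: 0

ANSWER: 0


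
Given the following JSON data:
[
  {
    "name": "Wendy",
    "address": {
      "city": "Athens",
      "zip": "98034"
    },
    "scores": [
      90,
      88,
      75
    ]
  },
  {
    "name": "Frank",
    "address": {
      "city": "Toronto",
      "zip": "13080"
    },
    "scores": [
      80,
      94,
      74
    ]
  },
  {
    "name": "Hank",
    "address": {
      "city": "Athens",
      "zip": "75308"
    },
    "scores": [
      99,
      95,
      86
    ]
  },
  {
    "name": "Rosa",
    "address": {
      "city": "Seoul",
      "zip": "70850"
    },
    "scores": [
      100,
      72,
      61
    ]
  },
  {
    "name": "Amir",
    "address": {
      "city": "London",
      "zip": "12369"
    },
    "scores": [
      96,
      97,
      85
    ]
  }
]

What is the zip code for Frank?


Path: records[1].address.zip
Value: 13080

ANSWER: 13080


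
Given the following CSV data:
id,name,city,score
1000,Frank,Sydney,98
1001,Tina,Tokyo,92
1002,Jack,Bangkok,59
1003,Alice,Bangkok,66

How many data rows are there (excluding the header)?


Counting rows (excluding header):
Header: id,name,city,score
Data rows: 4

ANSWER: 4


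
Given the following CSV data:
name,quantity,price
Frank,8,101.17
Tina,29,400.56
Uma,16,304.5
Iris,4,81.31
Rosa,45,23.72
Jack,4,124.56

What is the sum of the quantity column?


Values in 'quantity' column:
  Row 1: 8
  Row 2: 29
  Row 3: 16
  Row 4: 4
  Row 5: 45
  Row 6: 4
Sum = 8 + 29 + 16 + 4 + 45 + 4 = 106

ANSWER: 106


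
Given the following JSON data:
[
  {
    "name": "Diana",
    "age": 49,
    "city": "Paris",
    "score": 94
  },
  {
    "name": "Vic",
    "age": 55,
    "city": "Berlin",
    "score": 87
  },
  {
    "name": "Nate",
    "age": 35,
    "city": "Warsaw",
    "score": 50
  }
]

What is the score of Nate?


Looking up record where name = Nate
Record index: 2
Field 'score' = 50

ANSWER: 50


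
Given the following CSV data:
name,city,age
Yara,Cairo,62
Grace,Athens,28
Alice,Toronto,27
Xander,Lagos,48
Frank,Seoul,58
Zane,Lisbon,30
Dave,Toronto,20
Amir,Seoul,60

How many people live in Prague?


Scanning city column for 'Prague':
Total matches: 0

ANSWER: 0


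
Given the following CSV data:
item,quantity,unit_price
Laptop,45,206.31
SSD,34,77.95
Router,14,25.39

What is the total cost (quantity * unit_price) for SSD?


Row: SSD
quantity = 34
unit_price = 77.95
total = 34 * 77.95 = 2650.3

ANSWER: 2650.3


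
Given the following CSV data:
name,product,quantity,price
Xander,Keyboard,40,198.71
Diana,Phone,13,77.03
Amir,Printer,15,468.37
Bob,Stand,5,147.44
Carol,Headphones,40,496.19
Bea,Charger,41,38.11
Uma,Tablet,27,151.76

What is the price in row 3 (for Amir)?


Row 3: Amir
Column 'price' = 468.37

ANSWER: 468.37


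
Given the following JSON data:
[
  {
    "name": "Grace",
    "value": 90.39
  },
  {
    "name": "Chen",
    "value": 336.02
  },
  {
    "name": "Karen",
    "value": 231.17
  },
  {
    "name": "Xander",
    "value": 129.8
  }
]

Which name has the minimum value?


Comparing values:
  Grace: 90.39
  Chen: 336.02
  Karen: 231.17
  Xander: 129.8
Minimum: Grace (90.39)

ANSWER: Grace


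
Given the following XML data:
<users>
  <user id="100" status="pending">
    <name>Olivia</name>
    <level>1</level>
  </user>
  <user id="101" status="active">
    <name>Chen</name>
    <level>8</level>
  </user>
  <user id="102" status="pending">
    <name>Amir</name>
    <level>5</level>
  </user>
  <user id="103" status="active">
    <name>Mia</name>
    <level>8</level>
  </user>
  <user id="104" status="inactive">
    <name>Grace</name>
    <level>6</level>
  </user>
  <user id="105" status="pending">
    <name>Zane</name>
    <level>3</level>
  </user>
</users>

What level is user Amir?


Finding user: Amir
<level>5</level>

ANSWER: 5


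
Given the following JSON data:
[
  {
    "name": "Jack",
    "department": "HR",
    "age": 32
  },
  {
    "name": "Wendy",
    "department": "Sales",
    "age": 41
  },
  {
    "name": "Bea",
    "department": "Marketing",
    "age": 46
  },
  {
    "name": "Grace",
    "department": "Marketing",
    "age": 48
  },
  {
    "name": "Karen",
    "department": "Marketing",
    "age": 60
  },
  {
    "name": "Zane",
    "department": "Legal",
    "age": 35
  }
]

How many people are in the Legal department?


Scanning records for department = Legal
  Record 5: Zane
Count: 1

ANSWER: 1


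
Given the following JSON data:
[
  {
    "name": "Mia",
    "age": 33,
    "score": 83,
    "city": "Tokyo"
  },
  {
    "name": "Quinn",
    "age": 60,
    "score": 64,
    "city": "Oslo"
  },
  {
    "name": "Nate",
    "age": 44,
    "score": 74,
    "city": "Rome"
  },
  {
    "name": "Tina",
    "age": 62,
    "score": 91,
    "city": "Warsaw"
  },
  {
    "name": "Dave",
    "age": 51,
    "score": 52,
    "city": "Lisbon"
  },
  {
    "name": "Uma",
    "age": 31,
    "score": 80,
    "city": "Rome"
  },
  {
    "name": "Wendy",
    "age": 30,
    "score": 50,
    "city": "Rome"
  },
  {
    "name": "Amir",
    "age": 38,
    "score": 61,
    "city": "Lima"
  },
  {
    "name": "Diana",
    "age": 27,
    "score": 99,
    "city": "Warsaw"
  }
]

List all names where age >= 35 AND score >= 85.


Checking both conditions:
  Mia (age=33, score=83) -> no
  Quinn (age=60, score=64) -> no
  Nate (age=44, score=74) -> no
  Tina (age=62, score=91) -> YES
  Dave (age=51, score=52) -> no
  Uma (age=31, score=80) -> no
  Wendy (age=30, score=50) -> no
  Amir (age=38, score=61) -> no
  Diana (age=27, score=99) -> no


ANSWER: Tina


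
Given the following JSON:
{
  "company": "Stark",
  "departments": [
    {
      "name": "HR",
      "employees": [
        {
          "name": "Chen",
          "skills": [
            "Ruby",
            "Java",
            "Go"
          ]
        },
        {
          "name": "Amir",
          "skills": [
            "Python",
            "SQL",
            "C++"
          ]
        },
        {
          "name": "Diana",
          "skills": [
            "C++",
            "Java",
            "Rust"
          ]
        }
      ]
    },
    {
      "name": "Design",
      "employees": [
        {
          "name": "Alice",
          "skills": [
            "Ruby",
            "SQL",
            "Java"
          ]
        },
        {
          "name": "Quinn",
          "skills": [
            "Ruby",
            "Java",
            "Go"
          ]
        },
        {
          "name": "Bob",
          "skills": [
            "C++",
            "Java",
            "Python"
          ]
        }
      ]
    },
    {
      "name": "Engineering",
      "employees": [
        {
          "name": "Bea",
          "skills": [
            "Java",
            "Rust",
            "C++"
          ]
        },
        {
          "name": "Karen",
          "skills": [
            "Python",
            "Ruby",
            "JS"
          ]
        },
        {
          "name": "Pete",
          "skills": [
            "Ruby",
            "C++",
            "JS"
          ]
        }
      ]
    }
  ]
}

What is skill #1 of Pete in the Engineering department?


Path: departments[2].employees[2].skills[0]
Value: Ruby

ANSWER: Ruby


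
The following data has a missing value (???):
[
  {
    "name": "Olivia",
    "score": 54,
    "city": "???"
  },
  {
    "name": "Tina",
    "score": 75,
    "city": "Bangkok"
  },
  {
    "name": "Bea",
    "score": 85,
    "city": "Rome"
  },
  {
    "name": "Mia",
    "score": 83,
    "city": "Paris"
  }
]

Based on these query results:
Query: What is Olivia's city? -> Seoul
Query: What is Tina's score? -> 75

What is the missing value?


The missing value is Olivia's city
From query: Olivia's city = Seoul

ANSWER: Seoul


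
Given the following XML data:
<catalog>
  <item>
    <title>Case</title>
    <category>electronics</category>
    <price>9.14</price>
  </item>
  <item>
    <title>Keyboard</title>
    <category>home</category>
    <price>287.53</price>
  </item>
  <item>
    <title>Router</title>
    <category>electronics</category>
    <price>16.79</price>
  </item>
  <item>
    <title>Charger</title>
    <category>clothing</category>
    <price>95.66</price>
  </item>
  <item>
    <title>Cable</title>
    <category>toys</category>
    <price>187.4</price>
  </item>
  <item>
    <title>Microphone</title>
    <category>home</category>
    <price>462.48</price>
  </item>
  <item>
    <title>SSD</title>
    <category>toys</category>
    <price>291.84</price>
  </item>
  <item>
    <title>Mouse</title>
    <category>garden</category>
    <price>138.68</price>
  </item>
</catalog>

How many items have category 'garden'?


Scanning <item> elements for <category>garden</category>:
  Item 8: Mouse -> MATCH
Count: 1

ANSWER: 1


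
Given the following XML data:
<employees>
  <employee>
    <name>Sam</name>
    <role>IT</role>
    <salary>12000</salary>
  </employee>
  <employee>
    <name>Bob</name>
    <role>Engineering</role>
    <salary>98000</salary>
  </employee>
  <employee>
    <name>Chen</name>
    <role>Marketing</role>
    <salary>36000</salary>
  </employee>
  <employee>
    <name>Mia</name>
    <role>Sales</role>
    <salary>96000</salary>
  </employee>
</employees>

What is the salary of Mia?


Searching for <employee> with <name>Mia</name>
Found at position 4
<salary>96000</salary>

ANSWER: 96000


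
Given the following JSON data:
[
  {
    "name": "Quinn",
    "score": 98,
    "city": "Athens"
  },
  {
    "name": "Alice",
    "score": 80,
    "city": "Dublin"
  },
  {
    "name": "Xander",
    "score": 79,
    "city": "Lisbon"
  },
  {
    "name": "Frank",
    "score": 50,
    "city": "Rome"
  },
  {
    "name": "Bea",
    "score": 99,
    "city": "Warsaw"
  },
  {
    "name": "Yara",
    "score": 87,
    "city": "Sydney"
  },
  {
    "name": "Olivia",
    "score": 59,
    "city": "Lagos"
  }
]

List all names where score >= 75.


Filtering records where score >= 75:
  Quinn (score=98) -> YES
  Alice (score=80) -> YES
  Xander (score=79) -> YES
  Frank (score=50) -> no
  Bea (score=99) -> YES
  Yara (score=87) -> YES
  Olivia (score=59) -> no


ANSWER: Quinn, Alice, Xander, Bea, Yara


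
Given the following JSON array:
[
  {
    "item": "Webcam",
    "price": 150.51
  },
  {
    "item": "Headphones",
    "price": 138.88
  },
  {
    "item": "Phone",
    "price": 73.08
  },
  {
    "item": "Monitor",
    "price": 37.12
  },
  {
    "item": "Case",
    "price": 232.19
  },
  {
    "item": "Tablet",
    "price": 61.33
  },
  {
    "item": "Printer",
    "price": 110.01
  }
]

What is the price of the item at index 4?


Array index 4 -> Case
price = 232.19

ANSWER: 232.19


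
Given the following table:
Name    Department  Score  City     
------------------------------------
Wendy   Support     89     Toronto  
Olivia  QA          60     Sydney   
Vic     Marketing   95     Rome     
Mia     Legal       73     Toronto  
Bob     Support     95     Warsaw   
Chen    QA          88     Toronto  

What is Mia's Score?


Row 4: Mia
Score = 73

ANSWER: 73


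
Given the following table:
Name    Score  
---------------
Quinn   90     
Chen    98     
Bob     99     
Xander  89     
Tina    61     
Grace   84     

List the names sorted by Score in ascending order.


Sorting by Score (ascending):
  Tina: 61
  Grace: 84
  Xander: 89
  Quinn: 90
  Chen: 98
  Bob: 99


ANSWER: Tina, Grace, Xander, Quinn, Chen, Bob


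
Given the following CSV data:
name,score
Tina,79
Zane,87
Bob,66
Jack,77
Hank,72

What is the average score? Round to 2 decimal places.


Scores: 79, 87, 66, 77, 72
Sum = 381
Count = 5
Average = 381 / 5 = 76.20

ANSWER: 76.20


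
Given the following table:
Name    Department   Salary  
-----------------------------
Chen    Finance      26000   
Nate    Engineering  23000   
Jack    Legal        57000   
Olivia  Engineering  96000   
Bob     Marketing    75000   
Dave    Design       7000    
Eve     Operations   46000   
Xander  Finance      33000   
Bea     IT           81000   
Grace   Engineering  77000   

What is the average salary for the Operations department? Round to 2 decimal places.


Operations department members:
  Eve: 46000
Sum = 46000
Count = 1
Average = 46000 / 1 = 46000.00

ANSWER: 46000.00


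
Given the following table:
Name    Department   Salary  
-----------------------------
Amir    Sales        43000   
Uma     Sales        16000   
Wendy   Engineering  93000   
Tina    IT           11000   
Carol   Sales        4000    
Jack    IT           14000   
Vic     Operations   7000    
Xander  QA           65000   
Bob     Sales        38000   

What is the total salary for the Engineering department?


Engineering department members:
  Wendy: 93000
Total = 93000 = 93000

ANSWER: 93000


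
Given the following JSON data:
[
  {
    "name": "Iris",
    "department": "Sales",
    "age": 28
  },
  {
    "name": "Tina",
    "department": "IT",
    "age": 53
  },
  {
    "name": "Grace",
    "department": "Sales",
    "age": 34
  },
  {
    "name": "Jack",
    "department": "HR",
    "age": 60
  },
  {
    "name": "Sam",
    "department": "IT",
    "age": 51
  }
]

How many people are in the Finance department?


Scanning records for department = Finance
  No matches found
Count: 0

ANSWER: 0


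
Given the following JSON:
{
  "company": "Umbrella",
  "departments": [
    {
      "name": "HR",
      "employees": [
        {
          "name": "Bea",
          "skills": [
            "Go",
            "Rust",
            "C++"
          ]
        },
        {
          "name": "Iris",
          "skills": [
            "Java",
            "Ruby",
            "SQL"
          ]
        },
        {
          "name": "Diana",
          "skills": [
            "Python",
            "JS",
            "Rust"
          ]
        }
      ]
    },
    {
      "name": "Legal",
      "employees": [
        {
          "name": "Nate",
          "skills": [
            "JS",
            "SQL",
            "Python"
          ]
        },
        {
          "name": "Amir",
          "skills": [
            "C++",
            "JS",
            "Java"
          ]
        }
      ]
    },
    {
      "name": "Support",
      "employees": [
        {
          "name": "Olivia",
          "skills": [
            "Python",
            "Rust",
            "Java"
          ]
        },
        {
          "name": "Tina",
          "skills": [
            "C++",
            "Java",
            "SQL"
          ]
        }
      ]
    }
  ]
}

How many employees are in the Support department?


Path: departments[2].employees
Count: 2

ANSWER: 2


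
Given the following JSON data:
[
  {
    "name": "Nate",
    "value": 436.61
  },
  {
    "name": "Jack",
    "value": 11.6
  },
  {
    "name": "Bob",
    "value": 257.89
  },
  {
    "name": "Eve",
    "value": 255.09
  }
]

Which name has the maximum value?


Comparing values:
  Nate: 436.61
  Jack: 11.6
  Bob: 257.89
  Eve: 255.09
Maximum: Nate (436.61)

ANSWER: Nate


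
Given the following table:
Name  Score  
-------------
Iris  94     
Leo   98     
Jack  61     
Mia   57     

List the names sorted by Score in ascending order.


Sorting by Score (ascending):
  Mia: 57
  Jack: 61
  Iris: 94
  Leo: 98


ANSWER: Mia, Jack, Iris, Leo


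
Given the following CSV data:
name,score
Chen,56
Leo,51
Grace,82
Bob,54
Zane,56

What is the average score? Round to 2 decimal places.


Scores: 56, 51, 82, 54, 56
Sum = 299
Count = 5
Average = 299 / 5 = 59.80

ANSWER: 59.80


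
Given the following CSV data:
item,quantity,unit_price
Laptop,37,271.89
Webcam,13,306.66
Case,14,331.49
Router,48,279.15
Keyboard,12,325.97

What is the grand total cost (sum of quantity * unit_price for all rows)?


Computing row totals:
  Laptop: 37 * 271.89 = 10059.93
  Webcam: 13 * 306.66 = 3986.58
  Case: 14 * 331.49 = 4640.86
  Router: 48 * 279.15 = 13399.2
  Keyboard: 12 * 325.97 = 3911.64
Grand total = 10059.93 + 3986.58 + 4640.86 + 13399.2 + 3911.64 = 35998.21

ANSWER: 35998.21


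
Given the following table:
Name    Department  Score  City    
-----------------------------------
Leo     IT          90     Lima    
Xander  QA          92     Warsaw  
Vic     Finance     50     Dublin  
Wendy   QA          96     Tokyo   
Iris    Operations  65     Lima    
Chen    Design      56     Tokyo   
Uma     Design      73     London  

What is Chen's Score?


Row 6: Chen
Score = 56

ANSWER: 56
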